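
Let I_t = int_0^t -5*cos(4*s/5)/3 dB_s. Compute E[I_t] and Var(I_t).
E[I_t] = 0; Var(I_t) = 25*t/18 + 125*sin(4*t/5)*cos(4*t/5)/72

The Itô integral of a deterministic integrand f(s) has mean 0 because each increment f(s) * (B_{s+ds} - B_s) has mean 0. By the Itô isometry:
  Var( int_0^t f(s) dB_s ) = E[ (int_0^t f(s) dB_s)^2 ] = int_0^t f(s)^2 ds.
Here f(s) = -5*cos(4*s/5)/3, so f(s)^2 = 25*cos(4*s/5)^2/9. Integrate:
  int_0^t (25*cos(4*s/5)^2/9) ds = 25*t/18 + 125*sin(4*t/5)*cos(4*t/5)/72.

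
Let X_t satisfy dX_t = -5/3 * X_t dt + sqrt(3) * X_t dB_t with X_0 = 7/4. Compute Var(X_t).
Var(X_t) = (49*exp(3*t) - 49)*exp(-10*t/3)/16

For GBM dX = mu X dt + sigma X dB with X_0 = x_0, apply Itô to Y = log X: dY = (mu - sigma^2/2) dt + sigma dB, so Y_t = log(x_0) + (mu - sigma^2/2) t + sigma B_t and hence X_t = x_0 * exp((mu - sigma^2/2) t + sigma B_t).
With mu = -5/3, sigma = sqrt(3), x_0 = 7/4, this gives:
  X_t = 7/4 * exp((-19/6) * t + (sqrt(3)) * B_t).
Since sigma*B_t ~ Normal(0, sigma^2 t), E[exp(sigma*B_t)] = exp(sigma^2 t / 2); so E[X_t] = x_0 * exp((mu - sigma^2/2) t) * exp(sigma^2 t / 2) = x_0 * exp(mu t) = 7*exp(-5*t/3)/4.
Var(X_t) = E[X_t^2] - (E[X_t])^2 = x_0^2 * exp(2 mu t) * (exp(sigma^2 t) - 1) = (49*exp(3*t) - 49)*exp(-10*t/3)/16.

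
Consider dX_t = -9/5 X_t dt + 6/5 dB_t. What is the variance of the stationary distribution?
lim Var(X_t) = 2/5

The OU SDE dX = -theta X dt + sigma dB admits the integrating factor exp(theta t): d(exp(theta t) X_t) = sigma exp(theta t) dB_t. Integrating from 0 to t gives X_t = x_0 * exp(-theta t) + sigma * int_0^t exp(-theta (t-s)) dB_s for any initial x_0. The Itô integral has variance (by the Itô isometry) sigma^2 * int_0^t exp(-2 theta (t - s)) ds = sigma^2 * (1 - exp(-2 theta t)) / (2 theta), independent of x_0.
With theta = 9/5, sigma = 6/5:
  Var(X_t) = (6/5)^2 * (1 - exp(-2*9/5 t)) / (2 * 9/5) = 2/5 - 2*exp(-18*t/5)/5.
As t -> infinity, exp(-2*9/5 t) -> 0, so the stationary variance is sigma^2 / (2 theta) = 2/5.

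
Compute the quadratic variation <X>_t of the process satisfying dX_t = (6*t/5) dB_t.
<X>_t = 12*t^3/25

For an Itô process dX_t = a(t) dt + b(t) dB_t, the quadratic variation is <X>_t = int_0^t b(s)^2 ds (the drift term does not contribute). Here b(s) = 6*s/5, so
  b(s)^2 = 36*s^2/25.
Integrating from 0 to t:
  <X>_t = int_0^t (36*s^2/25) ds = 12*t^3/25.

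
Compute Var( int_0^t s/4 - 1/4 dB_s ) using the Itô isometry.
Var = t*(t^2 - 3*t + 3)/48

The Itô integral of a deterministic integrand f(s) has mean 0 because each increment f(s) * (B_{s+ds} - B_s) has mean 0. By the Itô isometry:
  Var( int_0^t f(s) dB_s ) = E[ (int_0^t f(s) dB_s)^2 ] = int_0^t f(s)^2 ds.
Here f(s) = s/4 - 1/4, so f(s)^2 = (s - 1)^2/16. Integrate:
  int_0^t ((s - 1)^2/16) ds = t*(t^2 - 3*t + 3)/48.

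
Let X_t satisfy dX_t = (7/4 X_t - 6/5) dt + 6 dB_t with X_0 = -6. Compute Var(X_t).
Var(X_t) = 72*exp(7*t/2)/7 - 72/7

The variance V(t) = Var(X_t) satisfies V'(t) = 2 a V(t) + c^2 with V(0) = 0 (drift coefficient is linear in X, diffusion is constant). With a = 7/4, c = 6, the solution is
  V(t) = (c^2 / (2 a)) * (exp(2 a t) - 1)
       = (6^2 / (2*(7/4))) * (exp((7/2) t) - 1)
       = 72*exp(7*t/2)/7 - 72/7.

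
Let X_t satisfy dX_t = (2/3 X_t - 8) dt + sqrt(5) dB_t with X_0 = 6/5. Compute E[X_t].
E[X_t] = 12 - 54*exp(2*t/3)/5

Taking expectations and using E[dB_t] = 0, the mean m(t) = E[X_t] satisfies the ODE m'(t) = a m(t) + b with m(0) = x_0. With a = 2/3, b = -8, x_0 = 6/5, the solution is
  m(t) = x_0 * exp(a t) + (b/a) * (exp(a t) - 1)
       = (6/5) * exp((2/3) t) + ((-8)/(2/3)) * (exp((2/3) t) - 1)
       = 12 - 54*exp(2*t/3)/5.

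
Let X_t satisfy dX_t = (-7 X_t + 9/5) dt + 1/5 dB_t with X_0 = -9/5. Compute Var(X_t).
Var(X_t) = 1/350 - exp(-14*t)/350

The variance V(t) = Var(X_t) satisfies V'(t) = 2 a V(t) + c^2 with V(0) = 0 (drift coefficient is linear in X, diffusion is constant). With a = -7, c = 1/5, the solution is
  V(t) = (c^2 / (2 a)) * (exp(2 a t) - 1)
       = ((1/5)^2 / (2*(-7))) * (exp((-14) t) - 1)
       = 1/350 - exp(-14*t)/350.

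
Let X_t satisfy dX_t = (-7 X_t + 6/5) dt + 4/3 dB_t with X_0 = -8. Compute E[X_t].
E[X_t] = 6/35 - 286*exp(-7*t)/35

Taking expectations and using E[dB_t] = 0, the mean m(t) = E[X_t] satisfies the ODE m'(t) = a m(t) + b with m(0) = x_0. With a = -7, b = 6/5, x_0 = -8, the solution is
  m(t) = x_0 * exp(a t) + (b/a) * (exp(a t) - 1)
       = (-8) * exp((-7) t) + ((6/5)/(-7)) * (exp((-7) t) - 1)
       = 6/35 - 286*exp(-7*t)/35.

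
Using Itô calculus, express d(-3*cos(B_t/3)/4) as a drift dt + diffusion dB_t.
d(-3*cos(B_t/3)/4) = (cos(B_t/3)/24) dt + (sin(B_t/3)/4) dB_t

Itô's formula for f(B_t) gives d f(B_t) = f'(B_t) dB_t + (1/2) f''(B_t) dt. Compute derivatives of f(x) = -3*cos(x/3)/4:
  f'(x)  = sin(x/3)/4
  f''(x) = cos(x/3)/12
Substitute x = B_t and multiply the f'' term by 1/2:
  drift     = (1/2) * (cos(x/3)/12) evaluated at B_t = cos(B_t/3)/24
  diffusion = (sin(x/3)/4) evaluated at B_t = sin(B_t/3)/4
Therefore d(-3*cos(B_t/3)/4) = (cos(B_t/3)/24) dt + (sin(B_t/3)/4) dB_t.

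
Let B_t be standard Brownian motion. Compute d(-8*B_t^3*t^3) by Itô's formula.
d(-8*B_t^3*t^3) = (24*B_t*t^2*(-B_t^2 - t)) dt + (-24*B_t^2*t^3) dB_t

Itô's formula for f(t, x): d f(t, B_t) = (f_t + (1/2) f_xx) dt + f_x dB_t. Compute partials of f(t, x) = -8*t^3*x^3:
  f_t(t,x)  = -24*t^2*x^3
  f_x(t,x)  = -24*t^3*x^2
  f_xx(t,x) = -48*t^3*x
Assemble drift = f_t + (1/2) f_xx = 24*t^2*x*(-t - x^2) and diffusion = f_x = -24*t^3*x^2. Substituting x = B_t:
  d(-8*B_t^3*t^3) = (24*B_t*t^2*(-B_t^2 - t)) dt + (-24*B_t^2*t^3) dB_t.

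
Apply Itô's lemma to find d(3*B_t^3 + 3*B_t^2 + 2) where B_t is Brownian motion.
d(3*B_t^3 + 3*B_t^2 + 2) = (9*B_t + 3) dt + (3*B_t*(3*B_t + 2)) dB_t

Itô's formula for f(B_t) gives d f(B_t) = f'(B_t) dB_t + (1/2) f''(B_t) dt. Compute derivatives of f(x) = 3*x^3 + 3*x^2 + 2:
  f'(x)  = 3*x*(3*x + 2)
  f''(x) = 18*x + 6
Substitute x = B_t and multiply the f'' term by 1/2:
  drift     = (1/2) * (18*x + 6) evaluated at B_t = 9*B_t + 3
  diffusion = (3*x*(3*x + 2)) evaluated at B_t = 3*B_t*(3*B_t + 2)
Therefore d(3*B_t^3 + 3*B_t^2 + 2) = (9*B_t + 3) dt + (3*B_t*(3*B_t + 2)) dB_t.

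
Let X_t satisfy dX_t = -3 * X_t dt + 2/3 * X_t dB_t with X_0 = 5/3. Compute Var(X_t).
Var(X_t) = (25*exp(4*t/9) - 25)*exp(-6*t)/9

For GBM dX = mu X dt + sigma X dB with X_0 = x_0, apply Itô to Y = log X: dY = (mu - sigma^2/2) dt + sigma dB, so Y_t = log(x_0) + (mu - sigma^2/2) t + sigma B_t and hence X_t = x_0 * exp((mu - sigma^2/2) t + sigma B_t).
With mu = -3, sigma = 2/3, x_0 = 5/3, this gives:
  X_t = 5/3 * exp((-29/9) * t + (2/3) * B_t).
Since sigma*B_t ~ Normal(0, sigma^2 t), E[exp(sigma*B_t)] = exp(sigma^2 t / 2); so E[X_t] = x_0 * exp((mu - sigma^2/2) t) * exp(sigma^2 t / 2) = x_0 * exp(mu t) = 5*exp(-3*t)/3.
Var(X_t) = E[X_t^2] - (E[X_t])^2 = x_0^2 * exp(2 mu t) * (exp(sigma^2 t) - 1) = (25*exp(4*t/9) - 25)*exp(-6*t)/9.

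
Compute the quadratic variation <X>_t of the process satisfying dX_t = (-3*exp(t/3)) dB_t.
<X>_t = 27*exp(2*t/3)/2 - 27/2

For an Itô process dX_t = a(t) dt + b(t) dB_t, the quadratic variation is <X>_t = int_0^t b(s)^2 ds (the drift term does not contribute). Here b(s) = -3*exp(s/3), so
  b(s)^2 = 9*exp(2*s/3).
Integrating from 0 to t:
  <X>_t = int_0^t (9*exp(2*s/3)) ds = 27*exp(2*t/3)/2 - 27/2.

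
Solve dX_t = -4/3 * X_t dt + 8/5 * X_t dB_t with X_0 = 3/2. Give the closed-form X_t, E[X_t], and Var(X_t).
X_t = 3/2 * exp((-196/75) t + (8/5) B_t); E[X_t] = 3*exp(-4*t/3)/2; Var(X_t) = (9*exp(64*t/25) - 9)*exp(-8*t/3)/4

For GBM dX = mu X dt + sigma X dB with X_0 = x_0, apply Itô to Y = log X: dY = (mu - sigma^2/2) dt + sigma dB, so Y_t = log(x_0) + (mu - sigma^2/2) t + sigma B_t and hence X_t = x_0 * exp((mu - sigma^2/2) t + sigma B_t).
With mu = -4/3, sigma = 8/5, x_0 = 3/2, this gives:
  X_t = 3/2 * exp((-196/75) * t + (8/5) * B_t).
Since sigma*B_t ~ Normal(0, sigma^2 t), E[exp(sigma*B_t)] = exp(sigma^2 t / 2); so E[X_t] = x_0 * exp((mu - sigma^2/2) t) * exp(sigma^2 t / 2) = x_0 * exp(mu t) = 3*exp(-4*t/3)/2.
Var(X_t) = E[X_t^2] - (E[X_t])^2 = x_0^2 * exp(2 mu t) * (exp(sigma^2 t) - 1) = (9*exp(64*t/25) - 9)*exp(-8*t/3)/4.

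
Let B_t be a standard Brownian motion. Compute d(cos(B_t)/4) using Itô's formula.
d(cos(B_t)/4) = (-cos(B_t)/8) dt + (-sin(B_t)/4) dB_t

Itô's formula for f(B_t) gives d f(B_t) = f'(B_t) dB_t + (1/2) f''(B_t) dt. Compute derivatives of f(x) = cos(x)/4:
  f'(x)  = -sin(x)/4
  f''(x) = -cos(x)/4
Substitute x = B_t and multiply the f'' term by 1/2:
  drift     = (1/2) * (-cos(x)/4) evaluated at B_t = -cos(B_t)/8
  diffusion = (-sin(x)/4) evaluated at B_t = -sin(B_t)/4
Therefore d(cos(B_t)/4) = (-cos(B_t)/8) dt + (-sin(B_t)/4) dB_t.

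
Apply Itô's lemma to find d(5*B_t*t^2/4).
d(5*B_t*t^2/4) = (5*B_t*t/2) dt + (5*t^2/4) dB_t

Itô's formula for f(t, x): d f(t, B_t) = (f_t + (1/2) f_xx) dt + f_x dB_t. Compute partials of f(t, x) = 5*t^2*x/4:
  f_t(t,x)  = 5*t*x/2
  f_x(t,x)  = 5*t^2/4
  f_xx(t,x) = 0
Assemble drift = f_t + (1/2) f_xx = 5*t*x/2 and diffusion = f_x = 5*t^2/4. Substituting x = B_t:
  d(5*B_t*t^2/4) = (5*B_t*t/2) dt + (5*t^2/4) dB_t.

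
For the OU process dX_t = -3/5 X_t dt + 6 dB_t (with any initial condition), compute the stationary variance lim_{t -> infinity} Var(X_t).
lim Var(X_t) = 30

The OU SDE dX = -theta X dt + sigma dB admits the integrating factor exp(theta t): d(exp(theta t) X_t) = sigma exp(theta t) dB_t. Integrating from 0 to t gives X_t = x_0 * exp(-theta t) + sigma * int_0^t exp(-theta (t-s)) dB_s for any initial x_0. The Itô integral has variance (by the Itô isometry) sigma^2 * int_0^t exp(-2 theta (t - s)) ds = sigma^2 * (1 - exp(-2 theta t)) / (2 theta), independent of x_0.
With theta = 3/5, sigma = 6:
  Var(X_t) = (6)^2 * (1 - exp(-2*3/5 t)) / (2 * 3/5) = 30 - 30*exp(-6*t/5).
As t -> infinity, exp(-2*3/5 t) -> 0, so the stationary variance is sigma^2 / (2 theta) = 30.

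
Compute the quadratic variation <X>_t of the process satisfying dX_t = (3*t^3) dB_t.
<X>_t = 9*t^7/7

For an Itô process dX_t = a(t) dt + b(t) dB_t, the quadratic variation is <X>_t = int_0^t b(s)^2 ds (the drift term does not contribute). Here b(s) = 3*s^3, so
  b(s)^2 = 9*s^6.
Integrating from 0 to t:
  <X>_t = int_0^t (9*s^6) ds = 9*t^7/7.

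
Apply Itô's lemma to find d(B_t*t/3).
d(B_t*t/3) = (B_t/3) dt + (t/3) dB_t

Itô's formula for f(t, x): d f(t, B_t) = (f_t + (1/2) f_xx) dt + f_x dB_t. Compute partials of f(t, x) = t*x/3:
  f_t(t,x)  = x/3
  f_x(t,x)  = t/3
  f_xx(t,x) = 0
Assemble drift = f_t + (1/2) f_xx = x/3 and diffusion = f_x = t/3. Substituting x = B_t:
  d(B_t*t/3) = (B_t/3) dt + (t/3) dB_t.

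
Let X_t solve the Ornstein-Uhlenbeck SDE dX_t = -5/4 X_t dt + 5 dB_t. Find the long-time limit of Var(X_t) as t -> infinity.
lim Var(X_t) = 10

The OU SDE dX = -theta X dt + sigma dB admits the integrating factor exp(theta t): d(exp(theta t) X_t) = sigma exp(theta t) dB_t. Integrating from 0 to t gives X_t = x_0 * exp(-theta t) + sigma * int_0^t exp(-theta (t-s)) dB_s for any initial x_0. The Itô integral has variance (by the Itô isometry) sigma^2 * int_0^t exp(-2 theta (t - s)) ds = sigma^2 * (1 - exp(-2 theta t)) / (2 theta), independent of x_0.
With theta = 5/4, sigma = 5:
  Var(X_t) = (5)^2 * (1 - exp(-2*5/4 t)) / (2 * 5/4) = 10 - 10*exp(-5*t/2).
As t -> infinity, exp(-2*5/4 t) -> 0, so the stationary variance is sigma^2 / (2 theta) = 10.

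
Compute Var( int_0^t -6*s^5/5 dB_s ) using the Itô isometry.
Var = 36*t^11/275

The Itô integral of a deterministic integrand f(s) has mean 0 because each increment f(s) * (B_{s+ds} - B_s) has mean 0. By the Itô isometry:
  Var( int_0^t f(s) dB_s ) = E[ (int_0^t f(s) dB_s)^2 ] = int_0^t f(s)^2 ds.
Here f(s) = -6*s^5/5, so f(s)^2 = 36*s^10/25. Integrate:
  int_0^t (36*s^10/25) ds = 36*t^11/275.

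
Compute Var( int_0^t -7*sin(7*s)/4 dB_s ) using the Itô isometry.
Var = 49*t/32 - 7*sin(14*t)/64

The Itô integral of a deterministic integrand f(s) has mean 0 because each increment f(s) * (B_{s+ds} - B_s) has mean 0. By the Itô isometry:
  Var( int_0^t f(s) dB_s ) = E[ (int_0^t f(s) dB_s)^2 ] = int_0^t f(s)^2 ds.
Here f(s) = -7*sin(7*s)/4, so f(s)^2 = 49*sin(7*s)^2/16. Integrate:
  int_0^t (49*sin(7*s)^2/16) ds = 49*t/32 - 7*sin(14*t)/64.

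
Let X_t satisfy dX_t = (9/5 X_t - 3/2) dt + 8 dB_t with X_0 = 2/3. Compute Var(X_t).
Var(X_t) = 160*exp(18*t/5)/9 - 160/9

The variance V(t) = Var(X_t) satisfies V'(t) = 2 a V(t) + c^2 with V(0) = 0 (drift coefficient is linear in X, diffusion is constant). With a = 9/5, c = 8, the solution is
  V(t) = (c^2 / (2 a)) * (exp(2 a t) - 1)
       = (8^2 / (2*(9/5))) * (exp((18/5) t) - 1)
       = 160*exp(18*t/5)/9 - 160/9.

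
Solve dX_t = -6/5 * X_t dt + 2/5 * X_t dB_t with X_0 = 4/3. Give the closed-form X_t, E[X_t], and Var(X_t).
X_t = 4/3 * exp((-32/25) t + (2/5) B_t); E[X_t] = 4*exp(-6*t/5)/3; Var(X_t) = (16*exp(4*t/25) - 16)*exp(-12*t/5)/9

For GBM dX = mu X dt + sigma X dB with X_0 = x_0, apply Itô to Y = log X: dY = (mu - sigma^2/2) dt + sigma dB, so Y_t = log(x_0) + (mu - sigma^2/2) t + sigma B_t and hence X_t = x_0 * exp((mu - sigma^2/2) t + sigma B_t).
With mu = -6/5, sigma = 2/5, x_0 = 4/3, this gives:
  X_t = 4/3 * exp((-32/25) * t + (2/5) * B_t).
Since sigma*B_t ~ Normal(0, sigma^2 t), E[exp(sigma*B_t)] = exp(sigma^2 t / 2); so E[X_t] = x_0 * exp((mu - sigma^2/2) t) * exp(sigma^2 t / 2) = x_0 * exp(mu t) = 4*exp(-6*t/5)/3.
Var(X_t) = E[X_t^2] - (E[X_t])^2 = x_0^2 * exp(2 mu t) * (exp(sigma^2 t) - 1) = (16*exp(4*t/25) - 16)*exp(-12*t/5)/9.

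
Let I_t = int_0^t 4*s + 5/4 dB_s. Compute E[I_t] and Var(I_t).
E[I_t] = 0; Var(I_t) = t*(256*t^2 + 240*t + 75)/48

The Itô integral of a deterministic integrand f(s) has mean 0 because each increment f(s) * (B_{s+ds} - B_s) has mean 0. By the Itô isometry:
  Var( int_0^t f(s) dB_s ) = E[ (int_0^t f(s) dB_s)^2 ] = int_0^t f(s)^2 ds.
Here f(s) = 4*s + 5/4, so f(s)^2 = (16*s + 5)^2/16. Integrate:
  int_0^t ((16*s + 5)^2/16) ds = t*(256*t^2 + 240*t + 75)/48.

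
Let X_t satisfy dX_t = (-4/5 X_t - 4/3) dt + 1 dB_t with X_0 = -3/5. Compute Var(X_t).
Var(X_t) = 5/8 - 5*exp(-8*t/5)/8

The variance V(t) = Var(X_t) satisfies V'(t) = 2 a V(t) + c^2 with V(0) = 0 (drift coefficient is linear in X, diffusion is constant). With a = -4/5, c = 1, the solution is
  V(t) = (c^2 / (2 a)) * (exp(2 a t) - 1)
       = (1^2 / (2*(-4/5))) * (exp((-8/5) t) - 1)
       = 5/8 - 5*exp(-8*t/5)/8.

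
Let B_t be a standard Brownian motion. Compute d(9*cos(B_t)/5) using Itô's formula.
d(9*cos(B_t)/5) = (-9*cos(B_t)/10) dt + (-9*sin(B_t)/5) dB_t

Itô's formula for f(B_t) gives d f(B_t) = f'(B_t) dB_t + (1/2) f''(B_t) dt. Compute derivatives of f(x) = 9*cos(x)/5:
  f'(x)  = -9*sin(x)/5
  f''(x) = -9*cos(x)/5
Substitute x = B_t and multiply the f'' term by 1/2:
  drift     = (1/2) * (-9*cos(x)/5) evaluated at B_t = -9*cos(B_t)/10
  diffusion = (-9*sin(x)/5) evaluated at B_t = -9*sin(B_t)/5
Therefore d(9*cos(B_t)/5) = (-9*cos(B_t)/10) dt + (-9*sin(B_t)/5) dB_t.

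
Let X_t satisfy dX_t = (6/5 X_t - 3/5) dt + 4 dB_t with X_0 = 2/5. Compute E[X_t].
E[X_t] = 1/2 - exp(6*t/5)/10

Taking expectations and using E[dB_t] = 0, the mean m(t) = E[X_t] satisfies the ODE m'(t) = a m(t) + b with m(0) = x_0. With a = 6/5, b = -3/5, x_0 = 2/5, the solution is
  m(t) = x_0 * exp(a t) + (b/a) * (exp(a t) - 1)
       = (2/5) * exp((6/5) t) + ((-3/5)/(6/5)) * (exp((6/5) t) - 1)
       = 1/2 - exp(6*t/5)/10.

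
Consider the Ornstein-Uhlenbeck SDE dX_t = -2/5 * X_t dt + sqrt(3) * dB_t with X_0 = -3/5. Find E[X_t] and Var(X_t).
E[X_t] = -3*exp(-2*t/5)/5; Var(X_t) = 15/4 - 15*exp(-4*t/5)/4

The OU SDE dX = -theta X dt + sigma dB admits the integrating factor exp(theta t): d(exp(theta t) X_t) = sigma exp(theta t) dB_t. Integrating from 0 to t:
  X_t = x_0 * exp(-theta t) + sigma * int_0^t exp(-theta (t-s)) dB_s.
The Itô integral has mean 0 and (by the Itô isometry) variance sigma^2 * int_0^t exp(-2 theta (t - s)) ds = sigma^2 * (1 - exp(-2 theta t)) / (2 theta).
With theta = 2/5, sigma = sqrt(3), x_0 = -3/5:
  E[X_t] = -3/5 * exp(-2/5 t) = -3*exp(-2*t/5)/5
  Var(X_t) = (sqrt(3))^2 * (1 - exp(-2*2/5 t)) / (2 * 2/5) = 15/4 - 15*exp(-4*t/5)/4.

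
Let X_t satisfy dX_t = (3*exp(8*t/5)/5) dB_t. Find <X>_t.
<X>_t = 9*exp(16*t/5)/80 - 9/80

For an Itô process dX_t = a(t) dt + b(t) dB_t, the quadratic variation is <X>_t = int_0^t b(s)^2 ds (the drift term does not contribute). Here b(s) = 3*exp(8*s/5)/5, so
  b(s)^2 = 9*exp(16*s/5)/25.
Integrating from 0 to t:
  <X>_t = int_0^t (9*exp(16*s/5)/25) ds = 9*exp(16*t/5)/80 - 9/80.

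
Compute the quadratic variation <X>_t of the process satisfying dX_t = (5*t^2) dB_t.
<X>_t = 5*t^5

For an Itô process dX_t = a(t) dt + b(t) dB_t, the quadratic variation is <X>_t = int_0^t b(s)^2 ds (the drift term does not contribute). Here b(s) = 5*s^2, so
  b(s)^2 = 25*s^4.
Integrating from 0 to t:
  <X>_t = int_0^t (25*s^4) ds = 5*t^5.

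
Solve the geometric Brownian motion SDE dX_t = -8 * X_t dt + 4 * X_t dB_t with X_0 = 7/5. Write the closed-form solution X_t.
X_t = 7/5 * exp((-16) * t + (4) * B_t)

For GBM dX = mu X dt + sigma X dB with X_0 = x_0, apply Itô to Y = log X: dY = (mu - sigma^2/2) dt + sigma dB, so Y_t = log(x_0) + (mu - sigma^2/2) t + sigma B_t and hence X_t = x_0 * exp((mu - sigma^2/2) t + sigma B_t).
With mu = -8, sigma = 4, x_0 = 7/5, this gives:
  X_t = 7/5 * exp((-16) * t + (4) * B_t).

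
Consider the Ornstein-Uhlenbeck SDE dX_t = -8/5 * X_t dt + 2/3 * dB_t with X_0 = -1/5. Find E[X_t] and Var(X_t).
E[X_t] = -exp(-8*t/5)/5; Var(X_t) = 5/36 - 5*exp(-16*t/5)/36

The OU SDE dX = -theta X dt + sigma dB admits the integrating factor exp(theta t): d(exp(theta t) X_t) = sigma exp(theta t) dB_t. Integrating from 0 to t:
  X_t = x_0 * exp(-theta t) + sigma * int_0^t exp(-theta (t-s)) dB_s.
The Itô integral has mean 0 and (by the Itô isometry) variance sigma^2 * int_0^t exp(-2 theta (t - s)) ds = sigma^2 * (1 - exp(-2 theta t)) / (2 theta).
With theta = 8/5, sigma = 2/3, x_0 = -1/5:
  E[X_t] = -1/5 * exp(-8/5 t) = -exp(-8*t/5)/5
  Var(X_t) = (2/3)^2 * (1 - exp(-2*8/5 t)) / (2 * 8/5) = 5/36 - 5*exp(-16*t/5)/36.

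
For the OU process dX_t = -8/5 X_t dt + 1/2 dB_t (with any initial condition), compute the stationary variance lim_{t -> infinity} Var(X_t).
lim Var(X_t) = 5/64

The OU SDE dX = -theta X dt + sigma dB admits the integrating factor exp(theta t): d(exp(theta t) X_t) = sigma exp(theta t) dB_t. Integrating from 0 to t gives X_t = x_0 * exp(-theta t) + sigma * int_0^t exp(-theta (t-s)) dB_s for any initial x_0. The Itô integral has variance (by the Itô isometry) sigma^2 * int_0^t exp(-2 theta (t - s)) ds = sigma^2 * (1 - exp(-2 theta t)) / (2 theta), independent of x_0.
With theta = 8/5, sigma = 1/2:
  Var(X_t) = (1/2)^2 * (1 - exp(-2*8/5 t)) / (2 * 8/5) = 5/64 - 5*exp(-16*t/5)/64.
As t -> infinity, exp(-2*8/5 t) -> 0, so the stationary variance is sigma^2 / (2 theta) = 5/64.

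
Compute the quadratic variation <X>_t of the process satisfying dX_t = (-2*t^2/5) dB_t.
<X>_t = 4*t^5/125

For an Itô process dX_t = a(t) dt + b(t) dB_t, the quadratic variation is <X>_t = int_0^t b(s)^2 ds (the drift term does not contribute). Here b(s) = -2*s^2/5, so
  b(s)^2 = 4*s^4/25.
Integrating from 0 to t:
  <X>_t = int_0^t (4*s^4/25) ds = 4*t^5/125.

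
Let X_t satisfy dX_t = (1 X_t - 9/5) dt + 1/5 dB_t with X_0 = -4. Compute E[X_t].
E[X_t] = 9/5 - 29*exp(t)/5

Taking expectations and using E[dB_t] = 0, the mean m(t) = E[X_t] satisfies the ODE m'(t) = a m(t) + b with m(0) = x_0. With a = 1, b = -9/5, x_0 = -4, the solution is
  m(t) = x_0 * exp(a t) + (b/a) * (exp(a t) - 1)
       = (-4) * exp(1 t) + ((-9/5)/1) * (exp(1 t) - 1)
       = 9/5 - 29*exp(t)/5.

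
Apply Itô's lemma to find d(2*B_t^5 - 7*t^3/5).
d(2*B_t^5 - 7*t^3/5) = (20*B_t^3 - 21*t^2/5) dt + (10*B_t^4) dB_t

Itô's formula for f(t, x): d f(t, B_t) = (f_t + (1/2) f_xx) dt + f_x dB_t. Compute partials of f(t, x) = -7*t^3/5 + 2*x^5:
  f_t(t,x)  = -21*t^2/5
  f_x(t,x)  = 10*x^4
  f_xx(t,x) = 40*x^3
Assemble drift = f_t + (1/2) f_xx = -21*t^2/5 + 20*x^3 and diffusion = f_x = 10*x^4. Substituting x = B_t:
  d(2*B_t^5 - 7*t^3/5) = (20*B_t^3 - 21*t^2/5) dt + (10*B_t^4) dB_t.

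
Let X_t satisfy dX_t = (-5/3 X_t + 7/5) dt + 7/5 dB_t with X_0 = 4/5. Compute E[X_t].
E[X_t] = 21/25 - exp(-5*t/3)/25

Taking expectations and using E[dB_t] = 0, the mean m(t) = E[X_t] satisfies the ODE m'(t) = a m(t) + b with m(0) = x_0. With a = -5/3, b = 7/5, x_0 = 4/5, the solution is
  m(t) = x_0 * exp(a t) + (b/a) * (exp(a t) - 1)
       = (4/5) * exp((-5/3) t) + ((7/5)/(-5/3)) * (exp((-5/3) t) - 1)
       = 21/25 - exp(-5*t/3)/25.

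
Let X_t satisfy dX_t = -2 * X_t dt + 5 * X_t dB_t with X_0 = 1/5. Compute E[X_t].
E[X_t] = exp(-2*t)/5

For GBM dX = mu X dt + sigma X dB with X_0 = x_0, apply Itô to Y = log X: dY = (mu - sigma^2/2) dt + sigma dB, so Y_t = log(x_0) + (mu - sigma^2/2) t + sigma B_t and hence X_t = x_0 * exp((mu - sigma^2/2) t + sigma B_t).
With mu = -2, sigma = 5, x_0 = 1/5, this gives:
  X_t = 1/5 * exp((-29/2) * t + (5) * B_t).
Since sigma*B_t ~ Normal(0, sigma^2 t), E[exp(sigma*B_t)] = exp(sigma^2 t / 2); so E[X_t] = x_0 * exp((mu - sigma^2/2) t) * exp(sigma^2 t / 2) = x_0 * exp(mu t) = exp(-2*t)/5.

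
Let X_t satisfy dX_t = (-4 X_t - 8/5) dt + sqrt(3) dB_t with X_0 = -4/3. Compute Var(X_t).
Var(X_t) = 3/8 - 3*exp(-8*t)/8

The variance V(t) = Var(X_t) satisfies V'(t) = 2 a V(t) + c^2 with V(0) = 0 (drift coefficient is linear in X, diffusion is constant). With a = -4, c = sqrt(3), the solution is
  V(t) = (c^2 / (2 a)) * (exp(2 a t) - 1)
       = (sqrt(3)^2 / (2*(-4))) * (exp((-8) t) - 1)
       = 3/8 - 3*exp(-8*t)/8.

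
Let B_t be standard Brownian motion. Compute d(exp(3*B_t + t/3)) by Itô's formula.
d(exp(3*B_t + t/3)) = (29*exp(3*B_t + t/3)/6) dt + (3*exp(3*B_t + t/3)) dB_t

Itô's formula for f(t, x): d f(t, B_t) = (f_t + (1/2) f_xx) dt + f_x dB_t. Compute partials of f(t, x) = exp(t/3 + 3*x):
  f_t(t,x)  = exp(t/3 + 3*x)/3
  f_x(t,x)  = 3*exp(t/3 + 3*x)
  f_xx(t,x) = 9*exp(t/3 + 3*x)
Assemble drift = f_t + (1/2) f_xx = 29*exp(t/3 + 3*x)/6 and diffusion = f_x = 3*exp(t/3 + 3*x). Substituting x = B_t:
  d(exp(3*B_t + t/3)) = (29*exp(3*B_t + t/3)/6) dt + (3*exp(3*B_t + t/3)) dB_t.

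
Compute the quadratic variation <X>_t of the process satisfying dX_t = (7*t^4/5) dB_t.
<X>_t = 49*t^9/225

For an Itô process dX_t = a(t) dt + b(t) dB_t, the quadratic variation is <X>_t = int_0^t b(s)^2 ds (the drift term does not contribute). Here b(s) = 7*s^4/5, so
  b(s)^2 = 49*s^8/25.
Integrating from 0 to t:
  <X>_t = int_0^t (49*s^8/25) ds = 49*t^9/225.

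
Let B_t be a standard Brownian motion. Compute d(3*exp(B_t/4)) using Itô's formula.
d(3*exp(B_t/4)) = (3*exp(B_t/4)/32) dt + (3*exp(B_t/4)/4) dB_t

Itô's formula for f(B_t) gives d f(B_t) = f'(B_t) dB_t + (1/2) f''(B_t) dt. Compute derivatives of f(x) = 3*exp(x/4):
  f'(x)  = 3*exp(x/4)/4
  f''(x) = 3*exp(x/4)/16
Substitute x = B_t and multiply the f'' term by 1/2:
  drift     = (1/2) * (3*exp(x/4)/16) evaluated at B_t = 3*exp(B_t/4)/32
  diffusion = (3*exp(x/4)/4) evaluated at B_t = 3*exp(B_t/4)/4
Therefore d(3*exp(B_t/4)) = (3*exp(B_t/4)/32) dt + (3*exp(B_t/4)/4) dB_t.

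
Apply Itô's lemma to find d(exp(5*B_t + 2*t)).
d(exp(5*B_t + 2*t)) = (29*exp(5*B_t + 2*t)/2) dt + (5*exp(5*B_t + 2*t)) dB_t

Itô's formula for f(t, x): d f(t, B_t) = (f_t + (1/2) f_xx) dt + f_x dB_t. Compute partials of f(t, x) = exp(2*t + 5*x):
  f_t(t,x)  = 2*exp(2*t + 5*x)
  f_x(t,x)  = 5*exp(2*t + 5*x)
  f_xx(t,x) = 25*exp(2*t + 5*x)
Assemble drift = f_t + (1/2) f_xx = 29*exp(2*t + 5*x)/2 and diffusion = f_x = 5*exp(2*t + 5*x). Substituting x = B_t:
  d(exp(5*B_t + 2*t)) = (29*exp(5*B_t + 2*t)/2) dt + (5*exp(5*B_t + 2*t)) dB_t.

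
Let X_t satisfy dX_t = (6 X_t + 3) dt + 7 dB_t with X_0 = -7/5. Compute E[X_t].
E[X_t] = -9*exp(6*t)/10 - 1/2

Taking expectations and using E[dB_t] = 0, the mean m(t) = E[X_t] satisfies the ODE m'(t) = a m(t) + b with m(0) = x_0. With a = 6, b = 3, x_0 = -7/5, the solution is
  m(t) = x_0 * exp(a t) + (b/a) * (exp(a t) - 1)
       = (-7/5) * exp(6 t) + (3/6) * (exp(6 t) - 1)
       = -9*exp(6*t)/10 - 1/2.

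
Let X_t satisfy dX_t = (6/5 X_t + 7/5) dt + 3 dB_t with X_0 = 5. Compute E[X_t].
E[X_t] = 37*exp(6*t/5)/6 - 7/6

Taking expectations and using E[dB_t] = 0, the mean m(t) = E[X_t] satisfies the ODE m'(t) = a m(t) + b with m(0) = x_0. With a = 6/5, b = 7/5, x_0 = 5, the solution is
  m(t) = x_0 * exp(a t) + (b/a) * (exp(a t) - 1)
       = 5 * exp((6/5) t) + ((7/5)/(6/5)) * (exp((6/5) t) - 1)
       = 37*exp(6*t/5)/6 - 7/6.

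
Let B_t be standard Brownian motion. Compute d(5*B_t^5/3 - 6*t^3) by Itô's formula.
d(5*B_t^5/3 - 6*t^3) = (50*B_t^3/3 - 18*t^2) dt + (25*B_t^4/3) dB_t

Itô's formula for f(t, x): d f(t, B_t) = (f_t + (1/2) f_xx) dt + f_x dB_t. Compute partials of f(t, x) = -6*t^3 + 5*x^5/3:
  f_t(t,x)  = -18*t^2
  f_x(t,x)  = 25*x^4/3
  f_xx(t,x) = 100*x^3/3
Assemble drift = f_t + (1/2) f_xx = -18*t^2 + 50*x^3/3 and diffusion = f_x = 25*x^4/3. Substituting x = B_t:
  d(5*B_t^5/3 - 6*t^3) = (50*B_t^3/3 - 18*t^2) dt + (25*B_t^4/3) dB_t.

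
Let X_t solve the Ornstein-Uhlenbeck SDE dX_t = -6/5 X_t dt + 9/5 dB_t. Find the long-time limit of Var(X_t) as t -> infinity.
lim Var(X_t) = 27/20

The OU SDE dX = -theta X dt + sigma dB admits the integrating factor exp(theta t): d(exp(theta t) X_t) = sigma exp(theta t) dB_t. Integrating from 0 to t gives X_t = x_0 * exp(-theta t) + sigma * int_0^t exp(-theta (t-s)) dB_s for any initial x_0. The Itô integral has variance (by the Itô isometry) sigma^2 * int_0^t exp(-2 theta (t - s)) ds = sigma^2 * (1 - exp(-2 theta t)) / (2 theta), independent of x_0.
With theta = 6/5, sigma = 9/5:
  Var(X_t) = (9/5)^2 * (1 - exp(-2*6/5 t)) / (2 * 6/5) = 27/20 - 27*exp(-12*t/5)/20.
As t -> infinity, exp(-2*6/5 t) -> 0, so the stationary variance is sigma^2 / (2 theta) = 27/20.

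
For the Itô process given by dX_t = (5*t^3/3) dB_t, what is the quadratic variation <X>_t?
<X>_t = 25*t^7/63

For an Itô process dX_t = a(t) dt + b(t) dB_t, the quadratic variation is <X>_t = int_0^t b(s)^2 ds (the drift term does not contribute). Here b(s) = 5*s^3/3, so
  b(s)^2 = 25*s^6/9.
Integrating from 0 to t:
  <X>_t = int_0^t (25*s^6/9) ds = 25*t^7/63.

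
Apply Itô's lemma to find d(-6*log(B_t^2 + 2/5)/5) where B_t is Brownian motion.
d(-6*log(B_t^2 + 2/5)/5) = (6*(5*B_t^2 - 2)/(5*B_t^2 + 2)^2) dt + (-12*B_t/(5*B_t^2 + 2)) dB_t

Itô's formula for f(B_t) gives d f(B_t) = f'(B_t) dB_t + (1/2) f''(B_t) dt. Compute derivatives of f(x) = -6*log(x^2 + 2/5)/5:
  f'(x)  = -12*x/(5*x^2 + 2)
  f''(x) = 12*(5*x^2 - 2)/(5*x^2 + 2)^2
Substitute x = B_t and multiply the f'' term by 1/2:
  drift     = (1/2) * (12*(5*x^2 - 2)/(5*x^2 + 2)^2) evaluated at B_t = 6*(5*B_t^2 - 2)/(5*B_t^2 + 2)^2
  diffusion = (-12*x/(5*x^2 + 2)) evaluated at B_t = -12*B_t/(5*B_t^2 + 2)
Therefore d(-6*log(B_t^2 + 2/5)/5) = (6*(5*B_t^2 - 2)/(5*B_t^2 + 2)^2) dt + (-12*B_t/(5*B_t^2 + 2)) dB_t.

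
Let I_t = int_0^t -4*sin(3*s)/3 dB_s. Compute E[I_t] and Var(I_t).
E[I_t] = 0; Var(I_t) = 8*t/9 - 4*sin(6*t)/27

The Itô integral of a deterministic integrand f(s) has mean 0 because each increment f(s) * (B_{s+ds} - B_s) has mean 0. By the Itô isometry:
  Var( int_0^t f(s) dB_s ) = E[ (int_0^t f(s) dB_s)^2 ] = int_0^t f(s)^2 ds.
Here f(s) = -4*sin(3*s)/3, so f(s)^2 = 16*sin(3*s)^2/9. Integrate:
  int_0^t (16*sin(3*s)^2/9) ds = 8*t/9 - 4*sin(6*t)/27.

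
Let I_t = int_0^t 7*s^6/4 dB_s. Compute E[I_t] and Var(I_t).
E[I_t] = 0; Var(I_t) = 49*t^13/208

The Itô integral of a deterministic integrand f(s) has mean 0 because each increment f(s) * (B_{s+ds} - B_s) has mean 0. By the Itô isometry:
  Var( int_0^t f(s) dB_s ) = E[ (int_0^t f(s) dB_s)^2 ] = int_0^t f(s)^2 ds.
Here f(s) = 7*s^6/4, so f(s)^2 = 49*s^12/16. Integrate:
  int_0^t (49*s^12/16) ds = 49*t^13/208.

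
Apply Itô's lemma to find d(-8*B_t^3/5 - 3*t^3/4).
d(-8*B_t^3/5 - 3*t^3/4) = (-24*B_t/5 - 9*t^2/4) dt + (-24*B_t^2/5) dB_t

Itô's formula for f(t, x): d f(t, B_t) = (f_t + (1/2) f_xx) dt + f_x dB_t. Compute partials of f(t, x) = -3*t^3/4 - 8*x^3/5:
  f_t(t,x)  = -9*t^2/4
  f_x(t,x)  = -24*x^2/5
  f_xx(t,x) = -48*x/5
Assemble drift = f_t + (1/2) f_xx = -9*t^2/4 - 24*x/5 and diffusion = f_x = -24*x^2/5. Substituting x = B_t:
  d(-8*B_t^3/5 - 3*t^3/4) = (-24*B_t/5 - 9*t^2/4) dt + (-24*B_t^2/5) dB_t.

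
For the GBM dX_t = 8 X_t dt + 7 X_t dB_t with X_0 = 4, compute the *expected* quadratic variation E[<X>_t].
E[<X>_t] = 784*exp(65*t)/65 - 784/65

<X>_t = int_0^t (7 * X_s)^2 ds. Taking expectation inside the integral: E[<X>_t] = 7^2 * int_0^t E[X_s^2] ds. For GBM, E[X_s^2] = x_0^2 * exp((2 mu + sigma^2) s). Integrating:
  E[<X>_t] = 7^2 * 4^2 * (exp((2*8 + 7^2) t) - 1) / (2*8 + 7^2)
           = 7^2 * 4^2 * (exp(65 t) - 1) / 65 = 784*exp(65*t)/65 - 784/65.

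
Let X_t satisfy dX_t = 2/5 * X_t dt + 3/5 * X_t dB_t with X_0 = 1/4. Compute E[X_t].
E[X_t] = exp(2*t/5)/4

For GBM dX = mu X dt + sigma X dB with X_0 = x_0, apply Itô to Y = log X: dY = (mu - sigma^2/2) dt + sigma dB, so Y_t = log(x_0) + (mu - sigma^2/2) t + sigma B_t and hence X_t = x_0 * exp((mu - sigma^2/2) t + sigma B_t).
With mu = 2/5, sigma = 3/5, x_0 = 1/4, this gives:
  X_t = 1/4 * exp((11/50) * t + (3/5) * B_t).
Since sigma*B_t ~ Normal(0, sigma^2 t), E[exp(sigma*B_t)] = exp(sigma^2 t / 2); so E[X_t] = x_0 * exp((mu - sigma^2/2) t) * exp(sigma^2 t / 2) = x_0 * exp(mu t) = exp(2*t/5)/4.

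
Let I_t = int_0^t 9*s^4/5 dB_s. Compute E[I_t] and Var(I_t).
E[I_t] = 0; Var(I_t) = 9*t^9/25

The Itô integral of a deterministic integrand f(s) has mean 0 because each increment f(s) * (B_{s+ds} - B_s) has mean 0. By the Itô isometry:
  Var( int_0^t f(s) dB_s ) = E[ (int_0^t f(s) dB_s)^2 ] = int_0^t f(s)^2 ds.
Here f(s) = 9*s^4/5, so f(s)^2 = 81*s^8/25. Integrate:
  int_0^t (81*s^8/25) ds = 9*t^9/25.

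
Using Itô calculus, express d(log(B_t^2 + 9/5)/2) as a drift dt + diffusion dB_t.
d(log(B_t^2 + 9/5)/2) = (5*(9 - 5*B_t^2)/(2*(5*B_t^2 + 9)^2)) dt + (5*B_t/(5*B_t^2 + 9)) dB_t

Itô's formula for f(B_t) gives d f(B_t) = f'(B_t) dB_t + (1/2) f''(B_t) dt. Compute derivatives of f(x) = log(x^2 + 9/5)/2:
  f'(x)  = 5*x/(5*x^2 + 9)
  f''(x) = 5*(9 - 5*x^2)/(5*x^2 + 9)^2
Substitute x = B_t and multiply the f'' term by 1/2:
  drift     = (1/2) * (5*(9 - 5*x^2)/(5*x^2 + 9)^2) evaluated at B_t = 5*(9 - 5*B_t^2)/(2*(5*B_t^2 + 9)^2)
  diffusion = (5*x/(5*x^2 + 9)) evaluated at B_t = 5*B_t/(5*B_t^2 + 9)
Therefore d(log(B_t^2 + 9/5)/2) = (5*(9 - 5*B_t^2)/(2*(5*B_t^2 + 9)^2)) dt + (5*B_t/(5*B_t^2 + 9)) dB_t.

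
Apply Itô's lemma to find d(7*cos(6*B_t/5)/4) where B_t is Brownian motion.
d(7*cos(6*B_t/5)/4) = (-63*cos(6*B_t/5)/50) dt + (-21*sin(6*B_t/5)/10) dB_t

Itô's formula for f(B_t) gives d f(B_t) = f'(B_t) dB_t + (1/2) f''(B_t) dt. Compute derivatives of f(x) = 7*cos(6*x/5)/4:
  f'(x)  = -21*sin(6*x/5)/10
  f''(x) = -63*cos(6*x/5)/25
Substitute x = B_t and multiply the f'' term by 1/2:
  drift     = (1/2) * (-63*cos(6*x/5)/25) evaluated at B_t = -63*cos(6*B_t/5)/50
  diffusion = (-21*sin(6*x/5)/10) evaluated at B_t = -21*sin(6*B_t/5)/10
Therefore d(7*cos(6*B_t/5)/4) = (-63*cos(6*B_t/5)/50) dt + (-21*sin(6*B_t/5)/10) dB_t.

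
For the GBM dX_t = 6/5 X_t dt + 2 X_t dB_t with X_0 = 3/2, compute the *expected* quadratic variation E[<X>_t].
E[<X>_t] = 45*exp(32*t/5)/32 - 45/32

<X>_t = int_0^t (2 * X_s)^2 ds. Taking expectation inside the integral: E[<X>_t] = 2^2 * int_0^t E[X_s^2] ds. For GBM, E[X_s^2] = x_0^2 * exp((2 mu + sigma^2) s). Integrating:
  E[<X>_t] = 2^2 * (3/2)^2 * (exp((2*(6/5) + 2^2) t) - 1) / (2*(6/5) + 2^2)
           = 2^2 * (3/2)^2 * (exp((32/5) t) - 1) / (32/5) = 45*exp(32*t/5)/32 - 45/32.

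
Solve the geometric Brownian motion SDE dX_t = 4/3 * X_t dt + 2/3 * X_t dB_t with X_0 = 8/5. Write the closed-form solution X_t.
X_t = 8/5 * exp((10/9) * t + (2/3) * B_t)

For GBM dX = mu X dt + sigma X dB with X_0 = x_0, apply Itô to Y = log X: dY = (mu - sigma^2/2) dt + sigma dB, so Y_t = log(x_0) + (mu - sigma^2/2) t + sigma B_t and hence X_t = x_0 * exp((mu - sigma^2/2) t + sigma B_t).
With mu = 4/3, sigma = 2/3, x_0 = 8/5, this gives:
  X_t = 8/5 * exp((10/9) * t + (2/3) * B_t).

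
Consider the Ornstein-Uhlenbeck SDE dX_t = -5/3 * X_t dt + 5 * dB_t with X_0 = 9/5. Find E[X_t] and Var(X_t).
E[X_t] = 9*exp(-5*t/3)/5; Var(X_t) = 15/2 - 15*exp(-10*t/3)/2

The OU SDE dX = -theta X dt + sigma dB admits the integrating factor exp(theta t): d(exp(theta t) X_t) = sigma exp(theta t) dB_t. Integrating from 0 to t:
  X_t = x_0 * exp(-theta t) + sigma * int_0^t exp(-theta (t-s)) dB_s.
The Itô integral has mean 0 and (by the Itô isometry) variance sigma^2 * int_0^t exp(-2 theta (t - s)) ds = sigma^2 * (1 - exp(-2 theta t)) / (2 theta).
With theta = 5/3, sigma = 5, x_0 = 9/5:
  E[X_t] = 9/5 * exp(-5/3 t) = 9*exp(-5*t/3)/5
  Var(X_t) = (5)^2 * (1 - exp(-2*5/3 t)) / (2 * 5/3) = 15/2 - 15*exp(-10*t/3)/2.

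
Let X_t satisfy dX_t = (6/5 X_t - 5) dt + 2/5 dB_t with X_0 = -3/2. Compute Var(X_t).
Var(X_t) = exp(12*t/5)/15 - 1/15

The variance V(t) = Var(X_t) satisfies V'(t) = 2 a V(t) + c^2 with V(0) = 0 (drift coefficient is linear in X, diffusion is constant). With a = 6/5, c = 2/5, the solution is
  V(t) = (c^2 / (2 a)) * (exp(2 a t) - 1)
       = ((2/5)^2 / (2*(6/5))) * (exp((12/5) t) - 1)
       = exp(12*t/5)/15 - 1/15.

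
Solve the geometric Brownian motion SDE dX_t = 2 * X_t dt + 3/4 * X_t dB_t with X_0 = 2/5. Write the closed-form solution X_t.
X_t = 2/5 * exp((55/32) * t + (3/4) * B_t)

For GBM dX = mu X dt + sigma X dB with X_0 = x_0, apply Itô to Y = log X: dY = (mu - sigma^2/2) dt + sigma dB, so Y_t = log(x_0) + (mu - sigma^2/2) t + sigma B_t and hence X_t = x_0 * exp((mu - sigma^2/2) t + sigma B_t).
With mu = 2, sigma = 3/4, x_0 = 2/5, this gives:
  X_t = 2/5 * exp((55/32) * t + (3/4) * B_t).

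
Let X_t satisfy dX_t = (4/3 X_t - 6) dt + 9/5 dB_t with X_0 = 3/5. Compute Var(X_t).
Var(X_t) = 243*exp(8*t/3)/200 - 243/200

The variance V(t) = Var(X_t) satisfies V'(t) = 2 a V(t) + c^2 with V(0) = 0 (drift coefficient is linear in X, diffusion is constant). With a = 4/3, c = 9/5, the solution is
  V(t) = (c^2 / (2 a)) * (exp(2 a t) - 1)
       = ((9/5)^2 / (2*(4/3))) * (exp((8/3) t) - 1)
       = 243*exp(8*t/3)/200 - 243/200.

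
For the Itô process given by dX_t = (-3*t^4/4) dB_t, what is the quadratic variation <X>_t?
<X>_t = t^9/16

For an Itô process dX_t = a(t) dt + b(t) dB_t, the quadratic variation is <X>_t = int_0^t b(s)^2 ds (the drift term does not contribute). Here b(s) = -3*s^4/4, so
  b(s)^2 = 9*s^8/16.
Integrating from 0 to t:
  <X>_t = int_0^t (9*s^8/16) ds = t^9/16.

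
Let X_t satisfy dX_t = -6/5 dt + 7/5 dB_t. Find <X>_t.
<X>_t = 49*t/25

For an Itô process dX_t = a(t) dt + b(t) dB_t, the quadratic variation is <X>_t = int_0^t b(s)^2 ds (the drift term does not contribute). Here b(s) = 7/5, so
  b(s)^2 = 49/25.
Integrating from 0 to t:
  <X>_t = int_0^t (49/25) ds = 49*t/25.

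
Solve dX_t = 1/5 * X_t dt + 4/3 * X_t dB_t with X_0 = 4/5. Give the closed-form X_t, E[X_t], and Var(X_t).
X_t = 4/5 * exp((-31/45) t + (4/3) B_t); E[X_t] = 4*exp(t/5)/5; Var(X_t) = 16*(exp(16*t/9) - 1)*exp(2*t/5)/25

For GBM dX = mu X dt + sigma X dB with X_0 = x_0, apply Itô to Y = log X: dY = (mu - sigma^2/2) dt + sigma dB, so Y_t = log(x_0) + (mu - sigma^2/2) t + sigma B_t and hence X_t = x_0 * exp((mu - sigma^2/2) t + sigma B_t).
With mu = 1/5, sigma = 4/3, x_0 = 4/5, this gives:
  X_t = 4/5 * exp((-31/45) * t + (4/3) * B_t).
Since sigma*B_t ~ Normal(0, sigma^2 t), E[exp(sigma*B_t)] = exp(sigma^2 t / 2); so E[X_t] = x_0 * exp((mu - sigma^2/2) t) * exp(sigma^2 t / 2) = x_0 * exp(mu t) = 4*exp(t/5)/5.
Var(X_t) = E[X_t^2] - (E[X_t])^2 = x_0^2 * exp(2 mu t) * (exp(sigma^2 t) - 1) = 16*(exp(16*t/9) - 1)*exp(2*t/5)/25.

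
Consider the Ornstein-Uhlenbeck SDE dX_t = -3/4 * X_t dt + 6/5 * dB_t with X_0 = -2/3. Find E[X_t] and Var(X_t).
E[X_t] = -2*exp(-3*t/4)/3; Var(X_t) = 24/25 - 24*exp(-3*t/2)/25

The OU SDE dX = -theta X dt + sigma dB admits the integrating factor exp(theta t): d(exp(theta t) X_t) = sigma exp(theta t) dB_t. Integrating from 0 to t:
  X_t = x_0 * exp(-theta t) + sigma * int_0^t exp(-theta (t-s)) dB_s.
The Itô integral has mean 0 and (by the Itô isometry) variance sigma^2 * int_0^t exp(-2 theta (t - s)) ds = sigma^2 * (1 - exp(-2 theta t)) / (2 theta).
With theta = 3/4, sigma = 6/5, x_0 = -2/3:
  E[X_t] = -2/3 * exp(-3/4 t) = -2*exp(-3*t/4)/3
  Var(X_t) = (6/5)^2 * (1 - exp(-2*3/4 t)) / (2 * 3/4) = 24/25 - 24*exp(-3*t/2)/25.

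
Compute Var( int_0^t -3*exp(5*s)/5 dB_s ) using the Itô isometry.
Var = 9*exp(10*t)/250 - 9/250

The Itô integral of a deterministic integrand f(s) has mean 0 because each increment f(s) * (B_{s+ds} - B_s) has mean 0. By the Itô isometry:
  Var( int_0^t f(s) dB_s ) = E[ (int_0^t f(s) dB_s)^2 ] = int_0^t f(s)^2 ds.
Here f(s) = -3*exp(5*s)/5, so f(s)^2 = 9*exp(10*s)/25. Integrate:
  int_0^t (9*exp(10*s)/25) ds = 9*exp(10*t)/250 - 9/250.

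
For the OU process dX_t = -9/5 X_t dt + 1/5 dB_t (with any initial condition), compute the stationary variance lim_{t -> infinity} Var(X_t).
lim Var(X_t) = 1/90

The OU SDE dX = -theta X dt + sigma dB admits the integrating factor exp(theta t): d(exp(theta t) X_t) = sigma exp(theta t) dB_t. Integrating from 0 to t gives X_t = x_0 * exp(-theta t) + sigma * int_0^t exp(-theta (t-s)) dB_s for any initial x_0. The Itô integral has variance (by the Itô isometry) sigma^2 * int_0^t exp(-2 theta (t - s)) ds = sigma^2 * (1 - exp(-2 theta t)) / (2 theta), independent of x_0.
With theta = 9/5, sigma = 1/5:
  Var(X_t) = (1/5)^2 * (1 - exp(-2*9/5 t)) / (2 * 9/5) = 1/90 - exp(-18*t/5)/90.
As t -> infinity, exp(-2*9/5 t) -> 0, so the stationary variance is sigma^2 / (2 theta) = 1/90.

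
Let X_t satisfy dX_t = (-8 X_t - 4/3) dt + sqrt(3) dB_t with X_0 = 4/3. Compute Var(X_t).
Var(X_t) = 3/16 - 3*exp(-16*t)/16

The variance V(t) = Var(X_t) satisfies V'(t) = 2 a V(t) + c^2 with V(0) = 0 (drift coefficient is linear in X, diffusion is constant). With a = -8, c = sqrt(3), the solution is
  V(t) = (c^2 / (2 a)) * (exp(2 a t) - 1)
       = (sqrt(3)^2 / (2*(-8))) * (exp((-16) t) - 1)
       = 3/16 - 3*exp(-16*t)/16.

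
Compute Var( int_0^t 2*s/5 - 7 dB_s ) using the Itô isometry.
Var = t*(4*t^2 - 210*t + 3675)/75

The Itô integral of a deterministic integrand f(s) has mean 0 because each increment f(s) * (B_{s+ds} - B_s) has mean 0. By the Itô isometry:
  Var( int_0^t f(s) dB_s ) = E[ (int_0^t f(s) dB_s)^2 ] = int_0^t f(s)^2 ds.
Here f(s) = 2*s/5 - 7, so f(s)^2 = (2*s - 35)^2/25. Integrate:
  int_0^t ((2*s - 35)^2/25) ds = t*(4*t^2 - 210*t + 3675)/75.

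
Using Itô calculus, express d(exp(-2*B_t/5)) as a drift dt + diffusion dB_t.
d(exp(-2*B_t/5)) = (2*exp(-2*B_t/5)/25) dt + (-2*exp(-2*B_t/5)/5) dB_t

Itô's formula for f(B_t) gives d f(B_t) = f'(B_t) dB_t + (1/2) f''(B_t) dt. Compute derivatives of f(x) = exp(-2*x/5):
  f'(x)  = -2*exp(-2*x/5)/5
  f''(x) = 4*exp(-2*x/5)/25
Substitute x = B_t and multiply the f'' term by 1/2:
  drift     = (1/2) * (4*exp(-2*x/5)/25) evaluated at B_t = 2*exp(-2*B_t/5)/25
  diffusion = (-2*exp(-2*x/5)/5) evaluated at B_t = -2*exp(-2*B_t/5)/5
Therefore d(exp(-2*B_t/5)) = (2*exp(-2*B_t/5)/25) dt + (-2*exp(-2*B_t/5)/5) dB_t.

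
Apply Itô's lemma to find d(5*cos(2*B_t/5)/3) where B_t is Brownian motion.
d(5*cos(2*B_t/5)/3) = (-2*cos(2*B_t/5)/15) dt + (-2*sin(2*B_t/5)/3) dB_t

Itô's formula for f(B_t) gives d f(B_t) = f'(B_t) dB_t + (1/2) f''(B_t) dt. Compute derivatives of f(x) = 5*cos(2*x/5)/3:
  f'(x)  = -2*sin(2*x/5)/3
  f''(x) = -4*cos(2*x/5)/15
Substitute x = B_t and multiply the f'' term by 1/2:
  drift     = (1/2) * (-4*cos(2*x/5)/15) evaluated at B_t = -2*cos(2*B_t/5)/15
  diffusion = (-2*sin(2*x/5)/3) evaluated at B_t = -2*sin(2*B_t/5)/3
Therefore d(5*cos(2*B_t/5)/3) = (-2*cos(2*B_t/5)/15) dt + (-2*sin(2*B_t/5)/3) dB_t.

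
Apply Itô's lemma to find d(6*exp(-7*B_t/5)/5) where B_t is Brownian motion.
d(6*exp(-7*B_t/5)/5) = (147*exp(-7*B_t/5)/125) dt + (-42*exp(-7*B_t/5)/25) dB_t

Itô's formula for f(B_t) gives d f(B_t) = f'(B_t) dB_t + (1/2) f''(B_t) dt. Compute derivatives of f(x) = 6*exp(-7*x/5)/5:
  f'(x)  = -42*exp(-7*x/5)/25
  f''(x) = 294*exp(-7*x/5)/125
Substitute x = B_t and multiply the f'' term by 1/2:
  drift     = (1/2) * (294*exp(-7*x/5)/125) evaluated at B_t = 147*exp(-7*B_t/5)/125
  diffusion = (-42*exp(-7*x/5)/25) evaluated at B_t = -42*exp(-7*B_t/5)/25
Therefore d(6*exp(-7*B_t/5)/5) = (147*exp(-7*B_t/5)/125) dt + (-42*exp(-7*B_t/5)/25) dB_t.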